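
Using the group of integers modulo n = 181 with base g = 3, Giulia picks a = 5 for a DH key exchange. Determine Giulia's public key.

62

Public value = 3^5 mod 181.
3^1 ≡ 3 (mod 181)
3^2 = (3^1)^2 ≡ 3^2 = 9 ≡ 9 (mod 181)
3^4 = (3^2)^2 ≡ 9^2 = 81 ≡ 81 (mod 181)
3^5 = 3^4 · 3^1 ≡ 81 · 3 ≡ 62 (mod 181).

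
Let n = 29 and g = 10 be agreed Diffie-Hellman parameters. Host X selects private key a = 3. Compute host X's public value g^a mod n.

Public value = 10^3 mod 29.
10^1 ≡ 10 (mod 29)
10^2 = (10^1)^2 ≡ 10^2 = 100 ≡ 13 (mod 29)
10^3 = 10^2 · 10^1 ≡ 13 · 10 ≡ 14 (mod 29).

14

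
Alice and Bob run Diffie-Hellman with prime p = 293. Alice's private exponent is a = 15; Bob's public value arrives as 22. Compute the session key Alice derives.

244

Shared key K = 22^15 mod 293.
22^1 ≡ 22 (mod 293)
22^2 = (22^1)^2 ≡ 22^2 = 484 ≡ 191 (mod 293)
22^4 = (22^2)^2 ≡ 191^2 = 36481 ≡ 149 (mod 293)
22^8 = (22^4)^2 ≡ 149^2 = 22201 ≡ 226 (mod 293)
22^15 = 22^8 · 22^4 · 22^2 · 22^1 ≡ 226 · 149 · 191 · 22 ≡ 244 (mod 293).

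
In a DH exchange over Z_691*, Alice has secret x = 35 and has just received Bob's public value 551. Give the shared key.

570

Shared key K = 551^35 mod 691.
551^1 ≡ 551 (mod 691)
551^2 = (551^1)^2 ≡ 551^2 = 303601 ≡ 252 (mod 691)
551^4 = (551^2)^2 ≡ 252^2 = 63504 ≡ 623 (mod 691)
551^8 = (551^4)^2 ≡ 623^2 = 388129 ≡ 478 (mod 691)
551^16 = (551^8)^2 ≡ 478^2 = 228484 ≡ 454 (mod 691)
551^32 = (551^16)^2 ≡ 454^2 = 206116 ≡ 198 (mod 691)
551^35 = 551^32 · 551^2 · 551^1 ≡ 198 · 252 · 551 ≡ 570 (mod 691).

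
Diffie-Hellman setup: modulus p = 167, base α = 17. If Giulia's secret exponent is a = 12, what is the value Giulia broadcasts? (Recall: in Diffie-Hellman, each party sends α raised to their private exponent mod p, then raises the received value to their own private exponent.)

Public value = 17^{12} \pmod{167}.
17^1 ≡ 17 (mod 167)
17^2 = (17^1)^2 ≡ 17^2 = 289 ≡ 122 (mod 167)
17^4 = (17^2)^2 ≡ 122^2 = 14884 ≡ 21 (mod 167)
17^8 = (17^4)^2 ≡ 21^2 = 441 ≡ 107 (mod 167)
17^12 = 17^8 · 17^4 ≡ 107 · 21 ≡ 76 (mod 167).

76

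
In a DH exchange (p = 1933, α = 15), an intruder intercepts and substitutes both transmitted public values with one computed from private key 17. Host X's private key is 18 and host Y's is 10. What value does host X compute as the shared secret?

Host X receives an intruder's public value M = 15^17 mod 1933 instead of the honest one.
15^1 ≡ 15 (mod 1933)
15^2 = (15^1)^2 ≡ 15^2 = 225 ≡ 225 (mod 1933)
15^4 = (15^2)^2 ≡ 225^2 = 50625 ≡ 367 (mod 1933)
15^8 = (15^4)^2 ≡ 367^2 = 134689 ≡ 1312 (mod 1933)
15^16 = (15^8)^2 ≡ 1312^2 = 1721344 ≡ 974 (mod 1933)
15^17 = 15^16 · 15^1 ≡ 974 · 15 ≡ 1079 (mod 1933).
So M = 1079. Host X computes K = M^18 mod 1933.
1079^1 ≡ 1079 (mod 1933)
1079^2 = (1079^1)^2 ≡ 1079^2 = 1164241 ≡ 575 (mod 1933)
1079^4 = (1079^2)^2 ≡ 575^2 = 330625 ≡ 82 (mod 1933)
1079^8 = (1079^4)^2 ≡ 82^2 = 6724 ≡ 925 (mod 1933)
1079^16 = (1079^8)^2 ≡ 925^2 = 855625 ≡ 1239 (mod 1933)
1079^18 = 1079^16 · 1079^2 ≡ 1239 · 575 ≡ 1081 (mod 1933).

1081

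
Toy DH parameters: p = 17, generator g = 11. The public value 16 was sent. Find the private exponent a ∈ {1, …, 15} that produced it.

8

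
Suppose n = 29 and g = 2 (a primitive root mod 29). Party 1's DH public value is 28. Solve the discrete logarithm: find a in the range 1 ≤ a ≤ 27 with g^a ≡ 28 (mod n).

14

Try successive powers of 2 modulo 29:
2^1 ≡ 2
2^2 ≡ 4
2^3 ≡ 8
2^4 ≡ 16
2^5 ≡ 3
2^6 ≡ 6
2^7 ≡ 12
2^8 ≡ 24
2^9 ≡ 19
2^10 ≡ 9
2^11 ≡ 18
2^12 ≡ 7
2^13 ≡ 14
2^14 ≡ 28
Found: a = 14.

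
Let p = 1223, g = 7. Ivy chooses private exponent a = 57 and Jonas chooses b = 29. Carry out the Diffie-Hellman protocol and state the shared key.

Jonas sends B = g^b mod p = 7^29 mod 1223.
7^1 ≡ 7 (mod 1223)
7^2 = (7^1)^2 ≡ 7^2 = 49 ≡ 49 (mod 1223)
7^4 = (7^2)^2 ≡ 49^2 = 2401 ≡ 1178 (mod 1223)
7^8 = (7^4)^2 ≡ 1178^2 = 1387684 ≡ 802 (mod 1223)
7^16 = (7^8)^2 ≡ 802^2 = 643204 ≡ 1129 (mod 1223)
7^29 = 7^16 · 7^8 · 7^4 · 7^1 ≡ 1129 · 802 · 1178 · 7 ≡ 229 (mod 1223).
So B = 229. Ivy then computes K = B^a mod p = 229^57 mod 1223.
229^1 ≡ 229 (mod 1223)
229^2 = (229^1)^2 ≡ 229^2 = 52441 ≡ 1075 (mod 1223)
229^4 = (229^2)^2 ≡ 1075^2 = 1155625 ≡ 1113 (mod 1223)
229^8 = (229^4)^2 ≡ 1113^2 = 1238769 ≡ 1093 (mod 1223)
229^16 = (229^8)^2 ≡ 1093^2 = 1194649 ≡ 1001 (mod 1223)
229^32 = (229^16)^2 ≡ 1001^2 = 1002001 ≡ 364 (mod 1223)
229^57 = 229^32 · 229^16 · 229^8 · 229^1 ≡ 364 · 1001 · 1093 · 229 ≡ 930 (mod 1223).

930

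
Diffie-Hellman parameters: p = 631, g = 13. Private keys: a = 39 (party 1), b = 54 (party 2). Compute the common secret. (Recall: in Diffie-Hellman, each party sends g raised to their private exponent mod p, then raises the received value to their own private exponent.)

481

Party 2 sends B = g^b mod p = 13^54 mod 631.
13^1 ≡ 13 (mod 631)
13^2 = (13^1)^2 ≡ 13^2 = 169 ≡ 169 (mod 631)
13^4 = (13^2)^2 ≡ 169^2 = 28561 ≡ 166 (mod 631)
13^8 = (13^4)^2 ≡ 166^2 = 27556 ≡ 423 (mod 631)
13^16 = (13^8)^2 ≡ 423^2 = 178929 ≡ 356 (mod 631)
13^32 = (13^16)^2 ≡ 356^2 = 126736 ≡ 536 (mod 631)
13^54 = 13^32 · 13^16 · 13^4 · 13^2 ≡ 536 · 356 · 166 · 169 ≡ 464 (mod 631).
So B = 464. Party 1 then computes K = B^a mod p = 464^39 mod 631.
464^1 ≡ 464 (mod 631)
464^2 = (464^1)^2 ≡ 464^2 = 215296 ≡ 125 (mod 631)
464^4 = (464^2)^2 ≡ 125^2 = 15625 ≡ 481 (mod 631)
464^8 = (464^4)^2 ≡ 481^2 = 231361 ≡ 415 (mod 631)
464^16 = (464^8)^2 ≡ 415^2 = 172225 ≡ 593 (mod 631)
464^32 = (464^16)^2 ≡ 593^2 = 351649 ≡ 182 (mod 631)
464^39 = 464^32 · 464^4 · 464^2 · 464^1 ≡ 182 · 481 · 125 · 464 ≡ 481 (mod 631).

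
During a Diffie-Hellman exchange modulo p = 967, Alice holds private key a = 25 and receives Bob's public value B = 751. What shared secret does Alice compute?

Shared key K = 751^25 mod 967.
751^1 ≡ 751 (mod 967)
751^2 = (751^1)^2 ≡ 751^2 = 564001 ≡ 240 (mod 967)
751^4 = (751^2)^2 ≡ 240^2 = 57600 ≡ 547 (mod 967)
751^8 = (751^4)^2 ≡ 547^2 = 299209 ≡ 406 (mod 967)
751^16 = (751^8)^2 ≡ 406^2 = 164836 ≡ 446 (mod 967)
751^25 = 751^16 · 751^8 · 751^1 ≡ 446 · 406 · 751 ≡ 800 (mod 967).

800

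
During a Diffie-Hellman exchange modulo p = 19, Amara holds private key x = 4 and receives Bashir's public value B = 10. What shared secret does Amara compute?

6

Shared key K = 10^4 mod 19.
10^1 ≡ 10 (mod 19)
10^2 = (10^1)^2 ≡ 10^2 = 100 ≡ 5 (mod 19)
10^4 = (10^2)^2 ≡ 5^2 = 25 ≡ 6 (mod 19)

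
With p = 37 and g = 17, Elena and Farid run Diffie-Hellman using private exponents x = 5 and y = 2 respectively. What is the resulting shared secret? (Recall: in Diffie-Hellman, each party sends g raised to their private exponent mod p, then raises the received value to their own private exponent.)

Farid sends B = g^y mod p = 17^2 mod 37.
17^1 ≡ 17 (mod 37)
17^2 = (17^1)^2 ≡ 17^2 = 289 ≡ 30 (mod 37)
So B = 30. Elena then computes K = B^x mod p = 30^5 mod 37.
30^1 ≡ 30 (mod 37)
30^2 = (30^1)^2 ≡ 30^2 = 900 ≡ 12 (mod 37)
30^4 = (30^2)^2 ≡ 12^2 = 144 ≡ 33 (mod 37)
30^5 = 30^4 · 30^1 ≡ 33 · 30 ≡ 28 (mod 37).

28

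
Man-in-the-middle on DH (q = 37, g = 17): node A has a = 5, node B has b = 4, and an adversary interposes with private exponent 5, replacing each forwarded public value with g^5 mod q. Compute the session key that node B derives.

7

Node B receives an adversary's public value M = 17^5 mod 37 instead of the honest one.
17^1 ≡ 17 (mod 37)
17^2 = (17^1)^2 ≡ 17^2 = 289 ≡ 30 (mod 37)
17^4 = (17^2)^2 ≡ 30^2 = 900 ≡ 12 (mod 37)
17^5 = 17^4 · 17^1 ≡ 12 · 17 ≡ 19 (mod 37).
So M = 19. Node B computes K = M^4 mod 37.
19^1 ≡ 19 (mod 37)
19^2 = (19^1)^2 ≡ 19^2 = 361 ≡ 28 (mod 37)
19^4 = (19^2)^2 ≡ 28^2 = 784 ≡ 7 (mod 37)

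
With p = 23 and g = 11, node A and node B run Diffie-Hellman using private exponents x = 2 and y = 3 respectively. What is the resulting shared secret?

9

Node B sends B = g^y mod p = 11^3 mod 23.
11^1 ≡ 11 (mod 23)
11^2 = (11^1)^2 ≡ 11^2 = 121 ≡ 6 (mod 23)
11^3 = 11^2 · 11^1 ≡ 6 · 11 ≡ 20 (mod 23).
So B = 20. Node A then computes K = B^x mod p = 20^2 mod 23.
20^1 ≡ 20 (mod 23)
20^2 = (20^1)^2 ≡ 20^2 = 400 ≡ 9 (mod 23)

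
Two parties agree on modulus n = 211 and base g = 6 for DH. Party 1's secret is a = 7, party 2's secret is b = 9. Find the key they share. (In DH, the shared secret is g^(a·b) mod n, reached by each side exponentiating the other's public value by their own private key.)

Party 1 sends A = g^a mod n = 6^7 mod 211.
6^1 ≡ 6 (mod 211)
6^2 = (6^1)^2 ≡ 6^2 = 36 ≡ 36 (mod 211)
6^4 = (6^2)^2 ≡ 36^2 = 1296 ≡ 30 (mod 211)
6^7 = 6^4 · 6^2 · 6^1 ≡ 30 · 36 · 6 ≡ 150 (mod 211).
So A = 150. Party 2 then computes K = A^b mod n = 150^9 mod 211.
150^1 ≡ 150 (mod 211)
150^2 = (150^1)^2 ≡ 150^2 = 22500 ≡ 134 (mod 211)
150^4 = (150^2)^2 ≡ 134^2 = 17956 ≡ 21 (mod 211)
150^8 = (150^4)^2 ≡ 21^2 = 441 ≡ 19 (mod 211)
150^9 = 150^8 · 150^1 ≡ 19 · 150 ≡ 107 (mod 211).

107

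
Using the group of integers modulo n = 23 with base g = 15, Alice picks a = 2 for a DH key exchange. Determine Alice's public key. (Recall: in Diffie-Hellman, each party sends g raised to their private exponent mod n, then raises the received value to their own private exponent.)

Public value = 15^2 mod 23.
15^1 ≡ 15 (mod 23)
15^2 = (15^1)^2 ≡ 15^2 = 225 ≡ 18 (mod 23)

18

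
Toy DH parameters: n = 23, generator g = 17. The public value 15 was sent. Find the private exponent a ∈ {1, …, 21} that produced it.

15

Try successive powers of 17 modulo 23:
17^1 ≡ 17
17^2 ≡ 13
17^3 ≡ 14
17^4 ≡ 8
17^5 ≡ 21
17^6 ≡ 12
17^7 ≡ 20
17^8 ≡ 18
17^9 ≡ 7
17^10 ≡ 4
17^11 ≡ 22
17^12 ≡ 6
17^13 ≡ 10
17^14 ≡ 9
17^15 ≡ 15
Found: a = 15.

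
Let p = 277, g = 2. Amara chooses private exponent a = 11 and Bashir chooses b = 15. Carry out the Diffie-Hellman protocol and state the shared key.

Amara sends A = g^a mod p = 2^11 mod 277.
2^1 ≡ 2 (mod 277)
2^2 = (2^1)^2 ≡ 2^2 = 4 ≡ 4 (mod 277)
2^4 = (2^2)^2 ≡ 4^2 = 16 ≡ 16 (mod 277)
2^8 = (2^4)^2 ≡ 16^2 = 256 ≡ 256 (mod 277)
2^11 = 2^8 · 2^2 · 2^1 ≡ 256 · 4 · 2 ≡ 109 (mod 277).
So A = 109. Bashir then computes K = A^b mod p = 109^15 mod 277.
109^1 ≡ 109 (mod 277)
109^2 = (109^1)^2 ≡ 109^2 = 11881 ≡ 247 (mod 277)
109^4 = (109^2)^2 ≡ 247^2 = 61009 ≡ 69 (mod 277)
109^8 = (109^4)^2 ≡ 69^2 = 4761 ≡ 52 (mod 277)
109^15 = 109^8 · 109^4 · 109^2 · 109^1 ≡ 52 · 69 · 247 · 109 ≡ 129 (mod 277).

129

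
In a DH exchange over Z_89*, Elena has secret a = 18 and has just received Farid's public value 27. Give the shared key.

47

Shared key K = 27^18 mod 89.
27^1 ≡ 27 (mod 89)
27^2 = (27^1)^2 ≡ 27^2 = 729 ≡ 17 (mod 89)
27^4 = (27^2)^2 ≡ 17^2 = 289 ≡ 22 (mod 89)
27^8 = (27^4)^2 ≡ 22^2 = 484 ≡ 39 (mod 89)
27^16 = (27^8)^2 ≡ 39^2 = 1521 ≡ 8 (mod 89)
27^18 = 27^16 · 27^2 ≡ 8 · 17 ≡ 47 (mod 89).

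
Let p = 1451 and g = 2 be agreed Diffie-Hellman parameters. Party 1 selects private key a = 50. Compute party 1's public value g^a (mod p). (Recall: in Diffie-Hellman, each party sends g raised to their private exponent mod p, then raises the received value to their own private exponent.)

Public value = 2^50 (mod 1451).
2^1 ≡ 2 (mod 1451)
2^2 = (2^1)^2 ≡ 2^2 = 4 ≡ 4 (mod 1451)
2^4 = (2^2)^2 ≡ 4^2 = 16 ≡ 16 (mod 1451)
2^8 = (2^4)^2 ≡ 16^2 = 256 ≡ 256 (mod 1451)
2^16 = (2^8)^2 ≡ 256^2 = 65536 ≡ 241 (mod 1451)
2^32 = (2^16)^2 ≡ 241^2 = 58081 ≡ 41 (mod 1451)
2^50 = 2^32 · 2^16 · 2^2 ≡ 41 · 241 · 4 ≡ 347 (mod 1451).

347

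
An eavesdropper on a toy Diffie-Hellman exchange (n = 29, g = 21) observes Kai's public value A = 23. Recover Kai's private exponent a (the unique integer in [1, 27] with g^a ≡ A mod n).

16

Try successive powers of 21 modulo 29:
21^1 ≡ 21
21^2 ≡ 6
21^3 ≡ 10
21^4 ≡ 7
21^5 ≡ 2
21^6 ≡ 13
21^7 ≡ 12
21^8 ≡ 20
21^9 ≡ 14
21^10 ≡ 4
21^11 ≡ 26
21^12 ≡ 24
21^13 ≡ 11
21^14 ≡ 28
21^15 ≡ 8
21^16 ≡ 23
Found: a = 16.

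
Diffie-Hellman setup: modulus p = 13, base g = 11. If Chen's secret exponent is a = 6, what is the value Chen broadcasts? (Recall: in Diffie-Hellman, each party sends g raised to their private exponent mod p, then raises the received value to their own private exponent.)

12

Public value = 11^6 mod 13.
11^1 ≡ 11 (mod 13)
11^2 = (11^1)^2 ≡ 11^2 = 121 ≡ 4 (mod 13)
11^4 = (11^2)^2 ≡ 4^2 = 16 ≡ 3 (mod 13)
11^6 = 11^4 · 11^2 ≡ 3 · 4 ≡ 12 (mod 13).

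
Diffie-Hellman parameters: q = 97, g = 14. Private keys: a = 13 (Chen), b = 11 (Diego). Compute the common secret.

90

Diego sends B = g^b mod q = 14^11 mod 97.
14^1 ≡ 14 (mod 97)
14^2 = (14^1)^2 ≡ 14^2 = 196 ≡ 2 (mod 97)
14^4 = (14^2)^2 ≡ 2^2 = 4 ≡ 4 (mod 97)
14^8 = (14^4)^2 ≡ 4^2 = 16 ≡ 16 (mod 97)
14^11 = 14^8 · 14^2 · 14^1 ≡ 16 · 2 · 14 ≡ 60 (mod 97).
So B = 60. Chen then computes K = B^a mod q = 60^13 mod 97.
60^1 ≡ 60 (mod 97)
60^2 = (60^1)^2 ≡ 60^2 = 3600 ≡ 11 (mod 97)
60^4 = (60^2)^2 ≡ 11^2 = 121 ≡ 24 (mod 97)
60^8 = (60^4)^2 ≡ 24^2 = 576 ≡ 91 (mod 97)
60^13 = 60^8 · 60^4 · 60^1 ≡ 91 · 24 · 60 ≡ 90 (mod 97).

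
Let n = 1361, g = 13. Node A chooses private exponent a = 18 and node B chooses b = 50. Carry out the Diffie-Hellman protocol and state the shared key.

Node A sends A = g^a mod n = 13^18 mod 1361.
13^1 ≡ 13 (mod 1361)
13^2 = (13^1)^2 ≡ 13^2 = 169 ≡ 169 (mod 1361)
13^4 = (13^2)^2 ≡ 169^2 = 28561 ≡ 1341 (mod 1361)
13^8 = (13^4)^2 ≡ 1341^2 = 1798281 ≡ 400 (mod 1361)
13^16 = (13^8)^2 ≡ 400^2 = 160000 ≡ 763 (mod 1361)
13^18 = 13^16 · 13^2 ≡ 763 · 169 ≡ 1013 (mod 1361).
So A = 1013. Node B then computes K = A^b mod n = 1013^50 mod 1361.
1013^1 ≡ 1013 (mod 1361)
1013^2 = (1013^1)^2 ≡ 1013^2 = 1026169 ≡ 1336 (mod 1361)
1013^4 = (1013^2)^2 ≡ 1336^2 = 1784896 ≡ 625 (mod 1361)
1013^8 = (1013^4)^2 ≡ 625^2 = 390625 ≡ 18 (mod 1361)
1013^16 = (1013^8)^2 ≡ 18^2 = 324 ≡ 324 (mod 1361)
1013^32 = (1013^16)^2 ≡ 324^2 = 104976 ≡ 179 (mod 1361)
1013^50 = 1013^32 · 1013^16 · 1013^2 ≡ 179 · 324 · 1336 ≡ 926 (mod 1361).

926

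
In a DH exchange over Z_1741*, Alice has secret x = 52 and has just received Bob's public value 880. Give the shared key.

964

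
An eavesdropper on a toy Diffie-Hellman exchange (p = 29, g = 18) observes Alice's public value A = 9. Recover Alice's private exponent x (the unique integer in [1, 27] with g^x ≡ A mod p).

6

Try successive powers of 18 modulo 29:
18^1 ≡ 18
18^2 ≡ 5
18^3 ≡ 3
18^4 ≡ 25
18^5 ≡ 15
18^6 ≡ 9
Found: x = 6.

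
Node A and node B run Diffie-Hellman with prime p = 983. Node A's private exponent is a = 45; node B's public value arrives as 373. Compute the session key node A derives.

Shared key K = 373^45 mod 983.
373^1 ≡ 373 (mod 983)
373^2 = (373^1)^2 ≡ 373^2 = 139129 ≡ 526 (mod 983)
373^4 = (373^2)^2 ≡ 526^2 = 276676 ≡ 453 (mod 983)
373^8 = (373^4)^2 ≡ 453^2 = 205209 ≡ 745 (mod 983)
373^16 = (373^8)^2 ≡ 745^2 = 555025 ≡ 613 (mod 983)
373^32 = (373^16)^2 ≡ 613^2 = 375769 ≡ 263 (mod 983)
373^45 = 373^32 · 373^8 · 373^4 · 373^1 ≡ 263 · 745 · 453 · 373 ≡ 379 (mod 983).

379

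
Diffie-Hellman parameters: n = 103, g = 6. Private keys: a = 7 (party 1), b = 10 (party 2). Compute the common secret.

Party 1 sends A = g^a mod n = 6^7 mod 103.
6^1 ≡ 6 (mod 103)
6^2 = (6^1)^2 ≡ 6^2 = 36 ≡ 36 (mod 103)
6^4 = (6^2)^2 ≡ 36^2 = 1296 ≡ 60 (mod 103)
6^7 = 6^4 · 6^2 · 6^1 ≡ 60 · 36 · 6 ≡ 85 (mod 103).
So A = 85. Party 2 then computes K = A^b mod n = 85^10 mod 103.
85^1 ≡ 85 (mod 103)
85^2 = (85^1)^2 ≡ 85^2 = 7225 ≡ 15 (mod 103)
85^4 = (85^2)^2 ≡ 15^2 = 225 ≡ 19 (mod 103)
85^8 = (85^4)^2 ≡ 19^2 = 361 ≡ 52 (mod 103)
85^10 = 85^8 · 85^2 ≡ 52 · 15 ≡ 59 (mod 103).

59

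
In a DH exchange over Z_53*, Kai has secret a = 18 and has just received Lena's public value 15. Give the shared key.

44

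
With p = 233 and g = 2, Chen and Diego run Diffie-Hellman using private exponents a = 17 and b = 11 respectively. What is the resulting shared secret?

Chen sends A = g^a mod p = 2^17 mod 233.
2^1 ≡ 2 (mod 233)
2^2 = (2^1)^2 ≡ 2^2 = 4 ≡ 4 (mod 233)
2^4 = (2^2)^2 ≡ 4^2 = 16 ≡ 16 (mod 233)
2^8 = (2^4)^2 ≡ 16^2 = 256 ≡ 23 (mod 233)
2^16 = (2^8)^2 ≡ 23^2 = 529 ≡ 63 (mod 233)
2^17 = 2^16 · 2^1 ≡ 63 · 2 ≡ 126 (mod 233).
So A = 126. Diego then computes K = A^b mod p = 126^11 mod 233.
126^1 ≡ 126 (mod 233)
126^2 = (126^1)^2 ≡ 126^2 = 15876 ≡ 32 (mod 233)
126^4 = (126^2)^2 ≡ 32^2 = 1024 ≡ 92 (mod 233)
126^8 = (126^4)^2 ≡ 92^2 = 8464 ≡ 76 (mod 233)
126^11 = 126^8 · 126^2 · 126^1 ≡ 76 · 32 · 126 ≡ 37 (mod 233).

37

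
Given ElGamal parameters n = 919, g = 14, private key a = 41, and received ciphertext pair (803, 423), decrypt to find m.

333

Shared mask s = c₁^a mod n = 803^41 mod 919.
803^1 ≡ 803 (mod 919)
803^2 = (803^1)^2 ≡ 803^2 = 644809 ≡ 590 (mod 919)
803^4 = (803^2)^2 ≡ 590^2 = 348100 ≡ 718 (mod 919)
803^8 = (803^4)^2 ≡ 718^2 = 515524 ≡ 884 (mod 919)
803^16 = (803^8)^2 ≡ 884^2 = 781456 ≡ 306 (mod 919)
803^32 = (803^16)^2 ≡ 306^2 = 93636 ≡ 817 (mod 919)
803^41 = 803^32 · 803^8 · 803^1 ≡ 817 · 884 · 803 ≡ 349 (mod 919).
So s = 349; s⁻¹ ≡ 79 (mod 919).
m = c₂ · s⁻¹ mod 919 = 423 · 79 mod 919 = 333.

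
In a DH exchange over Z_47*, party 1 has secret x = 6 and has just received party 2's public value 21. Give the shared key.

4

Shared key K = 21^6 mod 47.
21^1 ≡ 21 (mod 47)
21^2 = (21^1)^2 ≡ 21^2 = 441 ≡ 18 (mod 47)
21^4 = (21^2)^2 ≡ 18^2 = 324 ≡ 42 (mod 47)
21^6 = 21^4 · 21^2 ≡ 42 · 18 ≡ 4 (mod 47).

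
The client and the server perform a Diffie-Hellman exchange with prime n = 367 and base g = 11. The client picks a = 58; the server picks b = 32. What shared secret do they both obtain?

The server sends B = g^b mod n = 11^32 mod 367.
11^1 ≡ 11 (mod 367)
11^2 = (11^1)^2 ≡ 11^2 = 121 ≡ 121 (mod 367)
11^4 = (11^2)^2 ≡ 121^2 = 14641 ≡ 328 (mod 367)
11^8 = (11^4)^2 ≡ 328^2 = 107584 ≡ 53 (mod 367)
11^16 = (11^8)^2 ≡ 53^2 = 2809 ≡ 240 (mod 367)
11^32 = (11^16)^2 ≡ 240^2 = 57600 ≡ 348 (mod 367)
So B = 348. The client then computes K = B^a mod n = 348^58 mod 367.
348^1 ≡ 348 (mod 367)
348^2 = (348^1)^2 ≡ 348^2 = 121104 ≡ 361 (mod 367)
348^4 = (348^2)^2 ≡ 361^2 = 130321 ≡ 36 (mod 367)
348^8 = (348^4)^2 ≡ 36^2 = 1296 ≡ 195 (mod 367)
348^16 = (348^8)^2 ≡ 195^2 = 38025 ≡ 224 (mod 367)
348^32 = (348^16)^2 ≡ 224^2 = 50176 ≡ 264 (mod 367)
348^58 = 348^32 · 348^16 · 348^8 · 348^2 ≡ 264 · 224 · 195 · 361 ≡ 289 (mod 367).

289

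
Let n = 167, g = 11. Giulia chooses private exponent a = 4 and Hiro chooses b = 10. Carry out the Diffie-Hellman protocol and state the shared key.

157

Hiro sends B = g^b mod n = 11^10 mod 167.
11^1 ≡ 11 (mod 167)
11^2 = (11^1)^2 ≡ 11^2 = 121 ≡ 121 (mod 167)
11^4 = (11^2)^2 ≡ 121^2 = 14641 ≡ 112 (mod 167)
11^8 = (11^4)^2 ≡ 112^2 = 12544 ≡ 19 (mod 167)
11^10 = 11^8 · 11^2 ≡ 19 · 121 ≡ 128 (mod 167).
So B = 128. Giulia then computes K = B^a mod n = 128^4 mod 167.
128^1 ≡ 128 (mod 167)
128^2 = (128^1)^2 ≡ 128^2 = 16384 ≡ 18 (mod 167)
128^4 = (128^2)^2 ≡ 18^2 = 324 ≡ 157 (mod 167)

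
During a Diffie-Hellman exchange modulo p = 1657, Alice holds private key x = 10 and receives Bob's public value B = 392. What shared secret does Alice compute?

Shared key K = 392^10 mod 1657.
392^1 ≡ 392 (mod 1657)
392^2 = (392^1)^2 ≡ 392^2 = 153664 ≡ 1220 (mod 1657)
392^4 = (392^2)^2 ≡ 1220^2 = 1488400 ≡ 414 (mod 1657)
392^8 = (392^4)^2 ≡ 414^2 = 171396 ≡ 725 (mod 1657)
392^10 = 392^8 · 392^2 ≡ 725 · 1220 ≡ 1319 (mod 1657).

1319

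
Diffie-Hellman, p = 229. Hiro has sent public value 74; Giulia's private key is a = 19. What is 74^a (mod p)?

140

Shared key K = 74^19 mod 229.
74^1 ≡ 74 (mod 229)
74^2 = (74^1)^2 ≡ 74^2 = 5476 ≡ 209 (mod 229)
74^4 = (74^2)^2 ≡ 209^2 = 43681 ≡ 171 (mod 229)
74^8 = (74^4)^2 ≡ 171^2 = 29241 ≡ 158 (mod 229)
74^16 = (74^8)^2 ≡ 158^2 = 24964 ≡ 3 (mod 229)
74^19 = 74^16 · 74^2 · 74^1 ≡ 3 · 209 · 74 ≡ 140 (mod 229).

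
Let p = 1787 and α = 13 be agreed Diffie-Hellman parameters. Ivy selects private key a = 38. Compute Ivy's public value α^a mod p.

1545

Public value = 13^38 mod 1787.
13^1 ≡ 13 (mod 1787)
13^2 = (13^1)^2 ≡ 13^2 = 169 ≡ 169 (mod 1787)
13^4 = (13^2)^2 ≡ 169^2 = 28561 ≡ 1756 (mod 1787)
13^8 = (13^4)^2 ≡ 1756^2 = 3083536 ≡ 961 (mod 1787)
13^16 = (13^8)^2 ≡ 961^2 = 923521 ≡ 1429 (mod 1787)
13^32 = (13^16)^2 ≡ 1429^2 = 2042041 ≡ 1287 (mod 1787)
13^38 = 13^32 · 13^4 · 13^2 ≡ 1287 · 1756 · 169 ≡ 1545 (mod 1787).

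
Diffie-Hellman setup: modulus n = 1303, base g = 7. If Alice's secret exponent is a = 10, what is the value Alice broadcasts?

Public value = 7^10 mod 1303.
7^1 ≡ 7 (mod 1303)
7^2 = (7^1)^2 ≡ 7^2 = 49 ≡ 49 (mod 1303)
7^4 = (7^2)^2 ≡ 49^2 = 2401 ≡ 1098 (mod 1303)
7^8 = (7^4)^2 ≡ 1098^2 = 1205604 ≡ 329 (mod 1303)
7^10 = 7^8 · 7^2 ≡ 329 · 49 ≡ 485 (mod 1303).

485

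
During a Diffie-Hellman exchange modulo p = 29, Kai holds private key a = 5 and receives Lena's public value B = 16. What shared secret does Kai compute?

23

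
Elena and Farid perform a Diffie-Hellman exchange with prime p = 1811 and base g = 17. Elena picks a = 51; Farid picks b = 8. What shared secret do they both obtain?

Elena sends A = g^a mod p = 17^51 mod 1811.
17^1 ≡ 17 (mod 1811)
17^2 = (17^1)^2 ≡ 17^2 = 289 ≡ 289 (mod 1811)
17^4 = (17^2)^2 ≡ 289^2 = 83521 ≡ 215 (mod 1811)
17^8 = (17^4)^2 ≡ 215^2 = 46225 ≡ 950 (mod 1811)
17^16 = (17^8)^2 ≡ 950^2 = 902500 ≡ 622 (mod 1811)
17^32 = (17^16)^2 ≡ 622^2 = 386884 ≡ 1141 (mod 1811)
17^51 = 17^32 · 17^16 · 17^2 · 17^1 ≡ 1141 · 622 · 289 · 17 ≡ 540 (mod 1811).
So A = 540. Farid then computes K = A^b mod p = 540^8 mod 1811.
540^1 ≡ 540 (mod 1811)
540^2 = (540^1)^2 ≡ 540^2 = 291600 ≡ 29 (mod 1811)
540^4 = (540^2)^2 ≡ 29^2 = 841 ≡ 841 (mod 1811)
540^8 = (540^4)^2 ≡ 841^2 = 707281 ≡ 991 (mod 1811)

991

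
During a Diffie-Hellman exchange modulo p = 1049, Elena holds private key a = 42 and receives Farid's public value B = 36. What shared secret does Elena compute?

152

Shared key K = 36^42 mod 1049.
36^1 ≡ 36 (mod 1049)
36^2 = (36^1)^2 ≡ 36^2 = 1296 ≡ 247 (mod 1049)
36^4 = (36^2)^2 ≡ 247^2 = 61009 ≡ 167 (mod 1049)
36^8 = (36^4)^2 ≡ 167^2 = 27889 ≡ 615 (mod 1049)
36^16 = (36^8)^2 ≡ 615^2 = 378225 ≡ 585 (mod 1049)
36^32 = (36^16)^2 ≡ 585^2 = 342225 ≡ 251 (mod 1049)
36^42 = 36^32 · 36^8 · 36^2 ≡ 251 · 615 · 247 ≡ 152 (mod 1049).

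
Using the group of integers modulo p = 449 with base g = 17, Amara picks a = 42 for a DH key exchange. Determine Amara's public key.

Public value = 17^42 mod 449.
17^1 ≡ 17 (mod 449)
17^2 = (17^1)^2 ≡ 17^2 = 289 ≡ 289 (mod 449)
17^4 = (17^2)^2 ≡ 289^2 = 83521 ≡ 7 (mod 449)
17^8 = (17^4)^2 ≡ 7^2 = 49 ≡ 49 (mod 449)
17^16 = (17^8)^2 ≡ 49^2 = 2401 ≡ 156 (mod 449)
17^32 = (17^16)^2 ≡ 156^2 = 24336 ≡ 90 (mod 449)
17^42 = 17^32 · 17^8 · 17^2 ≡ 90 · 49 · 289 ≡ 228 (mod 449).

228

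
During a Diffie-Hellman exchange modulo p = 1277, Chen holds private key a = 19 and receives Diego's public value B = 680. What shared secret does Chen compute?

Shared key K = 680^19 mod 1277.
680^1 ≡ 680 (mod 1277)
680^2 = (680^1)^2 ≡ 680^2 = 462400 ≡ 126 (mod 1277)
680^4 = (680^2)^2 ≡ 126^2 = 15876 ≡ 552 (mod 1277)
680^8 = (680^4)^2 ≡ 552^2 = 304704 ≡ 778 (mod 1277)
680^16 = (680^8)^2 ≡ 778^2 = 605284 ≡ 1263 (mod 1277)
680^19 = 680^16 · 680^2 · 680^1 ≡ 1263 · 126 · 680 ≡ 860 (mod 1277).

860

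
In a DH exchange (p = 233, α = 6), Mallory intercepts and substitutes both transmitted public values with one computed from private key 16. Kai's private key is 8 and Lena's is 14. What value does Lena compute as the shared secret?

23

Lena receives Mallory's public value M = 6^16 mod 233 instead of the honest one.
6^1 ≡ 6 (mod 233)
6^2 = (6^1)^2 ≡ 6^2 = 36 ≡ 36 (mod 233)
6^4 = (6^2)^2 ≡ 36^2 = 1296 ≡ 131 (mod 233)
6^8 = (6^4)^2 ≡ 131^2 = 17161 ≡ 152 (mod 233)
6^16 = (6^8)^2 ≡ 152^2 = 23104 ≡ 37 (mod 233)
So M = 37. Lena computes K = M^14 mod 233.
37^1 ≡ 37 (mod 233)
37^2 = (37^1)^2 ≡ 37^2 = 1369 ≡ 204 (mod 233)
37^4 = (37^2)^2 ≡ 204^2 = 41616 ≡ 142 (mod 233)
37^8 = (37^4)^2 ≡ 142^2 = 20164 ≡ 126 (mod 233)
37^14 = 37^8 · 37^4 · 37^2 ≡ 126 · 142 · 204 ≡ 23 (mod 233).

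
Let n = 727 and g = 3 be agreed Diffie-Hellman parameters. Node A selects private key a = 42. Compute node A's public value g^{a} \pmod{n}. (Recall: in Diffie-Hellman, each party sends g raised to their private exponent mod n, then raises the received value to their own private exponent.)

128

Public value = 3^{42} \pmod{727}.
3^1 ≡ 3 (mod 727)
3^2 = (3^1)^2 ≡ 3^2 = 9 ≡ 9 (mod 727)
3^4 = (3^2)^2 ≡ 9^2 = 81 ≡ 81 (mod 727)
3^8 = (3^4)^2 ≡ 81^2 = 6561 ≡ 18 (mod 727)
3^16 = (3^8)^2 ≡ 18^2 = 324 ≡ 324 (mod 727)
3^32 = (3^16)^2 ≡ 324^2 = 104976 ≡ 288 (mod 727)
3^42 = 3^32 · 3^8 · 3^2 ≡ 288 · 18 · 9 ≡ 128 (mod 727).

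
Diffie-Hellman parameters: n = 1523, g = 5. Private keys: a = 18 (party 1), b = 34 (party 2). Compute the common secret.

Party 2 sends B = g^b mod n = 5^34 mod 1523.
5^1 ≡ 5 (mod 1523)
5^2 = (5^1)^2 ≡ 5^2 = 25 ≡ 25 (mod 1523)
5^4 = (5^2)^2 ≡ 25^2 = 625 ≡ 625 (mod 1523)
5^8 = (5^4)^2 ≡ 625^2 = 390625 ≡ 737 (mod 1523)
5^16 = (5^8)^2 ≡ 737^2 = 543169 ≡ 981 (mod 1523)
5^32 = (5^16)^2 ≡ 981^2 = 962361 ≡ 1348 (mod 1523)
5^34 = 5^32 · 5^2 ≡ 1348 · 25 ≡ 194 (mod 1523).
So B = 194. Party 1 then computes K = B^a mod n = 194^18 mod 1523.
194^1 ≡ 194 (mod 1523)
194^2 = (194^1)^2 ≡ 194^2 = 37636 ≡ 1084 (mod 1523)
194^4 = (194^2)^2 ≡ 1084^2 = 1175056 ≡ 823 (mod 1523)
194^8 = (194^4)^2 ≡ 823^2 = 677329 ≡ 1117 (mod 1523)
194^16 = (194^8)^2 ≡ 1117^2 = 1247689 ≡ 352 (mod 1523)
194^18 = 194^16 · 194^2 ≡ 352 · 1084 ≡ 818 (mod 1523).

818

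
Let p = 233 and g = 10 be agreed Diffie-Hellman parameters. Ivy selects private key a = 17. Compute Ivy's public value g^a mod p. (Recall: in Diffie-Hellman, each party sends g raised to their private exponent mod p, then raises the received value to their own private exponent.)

Public value = 10^17 mod 233.
10^1 ≡ 10 (mod 233)
10^2 = (10^1)^2 ≡ 10^2 = 100 ≡ 100 (mod 233)
10^4 = (10^2)^2 ≡ 100^2 = 10000 ≡ 214 (mod 233)
10^8 = (10^4)^2 ≡ 214^2 = 45796 ≡ 128 (mod 233)
10^16 = (10^8)^2 ≡ 128^2 = 16384 ≡ 74 (mod 233)
10^17 = 10^16 · 10^1 ≡ 74 · 10 ≡ 41 (mod 233).

41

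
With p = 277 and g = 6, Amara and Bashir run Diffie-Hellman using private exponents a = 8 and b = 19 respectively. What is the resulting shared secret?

Amara sends A = g^a mod p = 6^8 mod 277.
6^1 ≡ 6 (mod 277)
6^2 = (6^1)^2 ≡ 6^2 = 36 ≡ 36 (mod 277)
6^4 = (6^2)^2 ≡ 36^2 = 1296 ≡ 188 (mod 277)
6^8 = (6^4)^2 ≡ 188^2 = 35344 ≡ 165 (mod 277)
So A = 165. Bashir then computes K = A^b mod p = 165^19 mod 277.
165^1 ≡ 165 (mod 277)
165^2 = (165^1)^2 ≡ 165^2 = 27225 ≡ 79 (mod 277)
165^4 = (165^2)^2 ≡ 79^2 = 6241 ≡ 147 (mod 277)
165^8 = (165^4)^2 ≡ 147^2 = 21609 ≡ 3 (mod 277)
165^16 = (165^8)^2 ≡ 3^2 = 9 ≡ 9 (mod 277)
165^19 = 165^16 · 165^2 · 165^1 ≡ 9 · 79 · 165 ≡ 144 (mod 277).

144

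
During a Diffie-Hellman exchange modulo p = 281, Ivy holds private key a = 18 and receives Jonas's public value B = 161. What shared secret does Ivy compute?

Shared key K = 161^18 mod 281.
161^1 ≡ 161 (mod 281)
161^2 = (161^1)^2 ≡ 161^2 = 25921 ≡ 69 (mod 281)
161^4 = (161^2)^2 ≡ 69^2 = 4761 ≡ 265 (mod 281)
161^8 = (161^4)^2 ≡ 265^2 = 70225 ≡ 256 (mod 281)
161^16 = (161^8)^2 ≡ 256^2 = 65536 ≡ 63 (mod 281)
161^18 = 161^16 · 161^2 ≡ 63 · 69 ≡ 132 (mod 281).

132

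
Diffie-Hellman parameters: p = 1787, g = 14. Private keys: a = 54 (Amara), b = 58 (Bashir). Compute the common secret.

1605

Bashir sends B = g^b mod p = 14^58 mod 1787.
14^1 ≡ 14 (mod 1787)
14^2 = (14^1)^2 ≡ 14^2 = 196 ≡ 196 (mod 1787)
14^4 = (14^2)^2 ≡ 196^2 = 38416 ≡ 889 (mod 1787)
14^8 = (14^4)^2 ≡ 889^2 = 790321 ≡ 467 (mod 1787)
14^16 = (14^8)^2 ≡ 467^2 = 218089 ≡ 75 (mod 1787)
14^32 = (14^16)^2 ≡ 75^2 = 5625 ≡ 264 (mod 1787)
14^58 = 14^32 · 14^16 · 14^8 · 14^2 ≡ 264 · 75 · 467 · 196 ≡ 1088 (mod 1787).
So B = 1088. Amara then computes K = B^a mod p = 1088^54 mod 1787.
1088^1 ≡ 1088 (mod 1787)
1088^2 = (1088^1)^2 ≡ 1088^2 = 1183744 ≡ 750 (mod 1787)
1088^4 = (1088^2)^2 ≡ 750^2 = 562500 ≡ 1382 (mod 1787)
1088^8 = (1088^4)^2 ≡ 1382^2 = 1909924 ≡ 1408 (mod 1787)
1088^16 = (1088^8)^2 ≡ 1408^2 = 1982464 ≡ 681 (mod 1787)
1088^32 = (1088^16)^2 ≡ 681^2 = 463761 ≡ 928 (mod 1787)
1088^54 = 1088^32 · 1088^16 · 1088^4 · 1088^2 ≡ 928 · 681 · 1382 · 750 ≡ 1605 (mod 1787).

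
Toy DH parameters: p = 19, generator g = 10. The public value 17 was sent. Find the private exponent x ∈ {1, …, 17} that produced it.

8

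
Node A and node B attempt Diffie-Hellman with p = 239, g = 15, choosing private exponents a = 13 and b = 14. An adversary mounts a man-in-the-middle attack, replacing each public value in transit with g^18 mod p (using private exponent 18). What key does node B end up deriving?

Node B receives an adversary's public value M = 15^18 mod 239 instead of the honest one.
15^1 ≡ 15 (mod 239)
15^2 = (15^1)^2 ≡ 15^2 = 225 ≡ 225 (mod 239)
15^4 = (15^2)^2 ≡ 225^2 = 50625 ≡ 196 (mod 239)
15^8 = (15^4)^2 ≡ 196^2 = 38416 ≡ 176 (mod 239)
15^16 = (15^8)^2 ≡ 176^2 = 30976 ≡ 145 (mod 239)
15^18 = 15^16 · 15^2 ≡ 145 · 225 ≡ 121 (mod 239).
So M = 121. Node B computes K = M^14 mod 239.
121^1 ≡ 121 (mod 239)
121^2 = (121^1)^2 ≡ 121^2 = 14641 ≡ 62 (mod 239)
121^4 = (121^2)^2 ≡ 62^2 = 3844 ≡ 20 (mod 239)
121^8 = (121^4)^2 ≡ 20^2 = 400 ≡ 161 (mod 239)
121^14 = 121^8 · 121^4 · 121^2 ≡ 161 · 20 · 62 ≡ 75 (mod 239).

75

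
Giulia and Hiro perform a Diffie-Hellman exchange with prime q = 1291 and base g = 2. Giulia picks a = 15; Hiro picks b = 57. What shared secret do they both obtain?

675

Hiro sends B = g^b mod q = 2^57 mod 1291.
2^1 ≡ 2 (mod 1291)
2^2 = (2^1)^2 ≡ 2^2 = 4 ≡ 4 (mod 1291)
2^4 = (2^2)^2 ≡ 4^2 = 16 ≡ 16 (mod 1291)
2^8 = (2^4)^2 ≡ 16^2 = 256 ≡ 256 (mod 1291)
2^16 = (2^8)^2 ≡ 256^2 = 65536 ≡ 986 (mod 1291)
2^32 = (2^16)^2 ≡ 986^2 = 972196 ≡ 73 (mod 1291)
2^57 = 2^32 · 2^16 · 2^8 · 2^1 ≡ 73 · 986 · 256 · 2 ≡ 1141 (mod 1291).
So B = 1141. Giulia then computes K = B^a mod q = 1141^15 mod 1291.
1141^1 ≡ 1141 (mod 1291)
1141^2 = (1141^1)^2 ≡ 1141^2 = 1301881 ≡ 553 (mod 1291)
1141^4 = (1141^2)^2 ≡ 553^2 = 305809 ≡ 1133 (mod 1291)
1141^8 = (1141^4)^2 ≡ 1133^2 = 1283689 ≡ 435 (mod 1291)
1141^15 = 1141^8 · 1141^4 · 1141^2 · 1141^1 ≡ 435 · 1133 · 553 · 1141 ≡ 675 (mod 1291).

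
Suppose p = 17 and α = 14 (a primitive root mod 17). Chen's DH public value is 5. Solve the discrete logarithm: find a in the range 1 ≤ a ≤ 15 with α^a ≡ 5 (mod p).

13

Try successive powers of 14 modulo 17:
14^1 ≡ 14
14^2 ≡ 9
14^3 ≡ 7
14^4 ≡ 13
14^5 ≡ 12
14^6 ≡ 15
14^7 ≡ 6
14^8 ≡ 16
14^9 ≡ 3
14^10 ≡ 8
14^11 ≡ 10
14^12 ≡ 4
14^13 ≡ 5
Found: a = 13.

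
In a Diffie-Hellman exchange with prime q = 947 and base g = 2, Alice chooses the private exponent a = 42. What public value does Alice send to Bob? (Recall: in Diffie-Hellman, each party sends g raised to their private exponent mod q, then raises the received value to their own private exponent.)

657

Public value = 2^42 mod 947.
2^1 ≡ 2 (mod 947)
2^2 = (2^1)^2 ≡ 2^2 = 4 ≡ 4 (mod 947)
2^4 = (2^2)^2 ≡ 4^2 = 16 ≡ 16 (mod 947)
2^8 = (2^4)^2 ≡ 16^2 = 256 ≡ 256 (mod 947)
2^16 = (2^8)^2 ≡ 256^2 = 65536 ≡ 193 (mod 947)
2^32 = (2^16)^2 ≡ 193^2 = 37249 ≡ 316 (mod 947)
2^42 = 2^32 · 2^8 · 2^2 ≡ 316 · 256 · 4 ≡ 657 (mod 947).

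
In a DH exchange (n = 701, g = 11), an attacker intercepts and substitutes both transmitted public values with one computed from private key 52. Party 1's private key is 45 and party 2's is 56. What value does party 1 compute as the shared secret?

Party 1 receives an attacker's public value M = 11^52 mod 701 instead of the honest one.
11^1 ≡ 11 (mod 701)
11^2 = (11^1)^2 ≡ 11^2 = 121 ≡ 121 (mod 701)
11^4 = (11^2)^2 ≡ 121^2 = 14641 ≡ 621 (mod 701)
11^8 = (11^4)^2 ≡ 621^2 = 385641 ≡ 91 (mod 701)
11^16 = (11^8)^2 ≡ 91^2 = 8281 ≡ 570 (mod 701)
11^32 = (11^16)^2 ≡ 570^2 = 324900 ≡ 337 (mod 701)
11^52 = 11^32 · 11^16 · 11^4 ≡ 337 · 570 · 621 ≡ 122 (mod 701).
So M = 122. Party 1 computes K = M^45 mod 701.
122^1 ≡ 122 (mod 701)
122^2 = (122^1)^2 ≡ 122^2 = 14884 ≡ 163 (mod 701)
122^4 = (122^2)^2 ≡ 163^2 = 26569 ≡ 632 (mod 701)
122^8 = (122^4)^2 ≡ 632^2 = 399424 ≡ 555 (mod 701)
122^16 = (122^8)^2 ≡ 555^2 = 308025 ≡ 286 (mod 701)
122^32 = (122^16)^2 ≡ 286^2 = 81796 ≡ 480 (mod 701)
122^45 = 122^32 · 122^8 · 122^4 · 122^1 ≡ 480 · 555 · 632 · 122 ≡ 581 (mod 701).

581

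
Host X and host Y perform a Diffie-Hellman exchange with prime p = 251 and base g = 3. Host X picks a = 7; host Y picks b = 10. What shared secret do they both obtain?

Host Y sends B = g^b mod p = 3^10 mod 251.
3^1 ≡ 3 (mod 251)
3^2 = (3^1)^2 ≡ 3^2 = 9 ≡ 9 (mod 251)
3^4 = (3^2)^2 ≡ 9^2 = 81 ≡ 81 (mod 251)
3^8 = (3^4)^2 ≡ 81^2 = 6561 ≡ 35 (mod 251)
3^10 = 3^8 · 3^2 ≡ 35 · 9 ≡ 64 (mod 251).
So B = 64. Host X then computes K = B^a mod p = 64^7 mod 251.
64^1 ≡ 64 (mod 251)
64^2 = (64^1)^2 ≡ 64^2 = 4096 ≡ 80 (mod 251)
64^4 = (64^2)^2 ≡ 80^2 = 6400 ≡ 125 (mod 251)
64^7 = 64^4 · 64^2 · 64^1 ≡ 125 · 80 · 64 ≡ 201 (mod 251).

201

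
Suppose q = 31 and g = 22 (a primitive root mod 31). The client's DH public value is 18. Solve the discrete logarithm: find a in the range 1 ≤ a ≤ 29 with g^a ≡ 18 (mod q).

28

Try successive powers of 22 modulo 31:
22^1 ≡ 22
22^2 ≡ 19
22^3 ≡ 15
22^4 ≡ 20
22^5 ≡ 6
22^6 ≡ 8
22^7 ≡ 21
22^8 ≡ 28
22^9 ≡ 27
22^10 ≡ 5
22^11 ≡ 17
22^12 ≡ 2
22^13 ≡ 13
22^14 ≡ 7
22^15 ≡ 30
22^16 ≡ 9
22^17 ≡ 12
22^18 ≡ 16
22^19 ≡ 11
22^20 ≡ 25
22^21 ≡ 23
22^22 ≡ 10
22^23 ≡ 3
22^24 ≡ 4
22^25 ≡ 26
22^26 ≡ 14
22^27 ≡ 29
22^28 ≡ 18
Found: a = 28.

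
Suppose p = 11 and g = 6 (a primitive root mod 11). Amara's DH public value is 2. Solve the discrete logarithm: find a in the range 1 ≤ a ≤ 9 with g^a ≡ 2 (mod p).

Try successive powers of 6 modulo 11:
6^1 ≡ 6
6^2 ≡ 3
6^3 ≡ 7
6^4 ≡ 9
6^5 ≡ 10
6^6 ≡ 5
6^7 ≡ 8
6^8 ≡ 4
6^9 ≡ 2
Found: a = 9.

9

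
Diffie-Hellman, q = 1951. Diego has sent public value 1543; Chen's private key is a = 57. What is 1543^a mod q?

Shared key K = 1543^57 mod 1951.
1543^1 ≡ 1543 (mod 1951)
1543^2 = (1543^1)^2 ≡ 1543^2 = 2380849 ≡ 629 (mod 1951)
1543^4 = (1543^2)^2 ≡ 629^2 = 395641 ≡ 1539 (mod 1951)
1543^8 = (1543^4)^2 ≡ 1539^2 = 2368521 ≡ 7 (mod 1951)
1543^16 = (1543^8)^2 ≡ 7^2 = 49 ≡ 49 (mod 1951)
1543^32 = (1543^16)^2 ≡ 49^2 = 2401 ≡ 450 (mod 1951)
1543^57 = 1543^32 · 1543^16 · 1543^8 · 1543^1 ≡ 450 · 49 · 7 · 1543 ≡ 1529 (mod 1951).

1529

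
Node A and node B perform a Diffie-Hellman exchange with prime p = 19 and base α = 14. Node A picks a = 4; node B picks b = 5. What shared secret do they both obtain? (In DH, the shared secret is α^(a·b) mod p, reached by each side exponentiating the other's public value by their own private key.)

Node A sends A = α^a mod p = 14^4 mod 19.
14^1 ≡ 14 (mod 19)
14^2 = (14^1)^2 ≡ 14^2 = 196 ≡ 6 (mod 19)
14^4 = (14^2)^2 ≡ 6^2 = 36 ≡ 17 (mod 19)
So A = 17. Node B then computes K = A^b mod p = 17^5 mod 19.
17^1 ≡ 17 (mod 19)
17^2 = (17^1)^2 ≡ 17^2 = 289 ≡ 4 (mod 19)
17^4 = (17^2)^2 ≡ 4^2 = 16 ≡ 16 (mod 19)
17^5 = 17^4 · 17^1 ≡ 16 · 17 ≡ 6 (mod 19).

6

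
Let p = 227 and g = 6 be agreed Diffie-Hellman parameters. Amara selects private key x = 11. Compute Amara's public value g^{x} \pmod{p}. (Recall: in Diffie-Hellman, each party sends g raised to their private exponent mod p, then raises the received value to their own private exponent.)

Public value = 6^{11} \pmod{227}.
6^1 ≡ 6 (mod 227)
6^2 = (6^1)^2 ≡ 6^2 = 36 ≡ 36 (mod 227)
6^4 = (6^2)^2 ≡ 36^2 = 1296 ≡ 161 (mod 227)
6^8 = (6^4)^2 ≡ 161^2 = 25921 ≡ 43 (mod 227)
6^11 = 6^8 · 6^2 · 6^1 ≡ 43 · 36 · 6 ≡ 208 (mod 227).

208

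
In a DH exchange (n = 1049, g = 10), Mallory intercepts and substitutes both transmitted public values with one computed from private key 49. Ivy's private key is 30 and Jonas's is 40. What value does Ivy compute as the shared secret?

29

Ivy receives Mallory's public value M = 10^49 mod 1049 instead of the honest one.
10^1 ≡ 10 (mod 1049)
10^2 = (10^1)^2 ≡ 10^2 = 100 ≡ 100 (mod 1049)
10^4 = (10^2)^2 ≡ 100^2 = 10000 ≡ 559 (mod 1049)
10^8 = (10^4)^2 ≡ 559^2 = 312481 ≡ 928 (mod 1049)
10^16 = (10^8)^2 ≡ 928^2 = 861184 ≡ 1004 (mod 1049)
10^32 = (10^16)^2 ≡ 1004^2 = 1008016 ≡ 976 (mod 1049)
10^49 = 10^32 · 10^16 · 10^1 ≡ 976 · 1004 · 10 ≡ 331 (mod 1049).
So M = 331. Ivy computes K = M^30 mod 1049.
331^1 ≡ 331 (mod 1049)
331^2 = (331^1)^2 ≡ 331^2 = 109561 ≡ 465 (mod 1049)
331^4 = (331^2)^2 ≡ 465^2 = 216225 ≡ 131 (mod 1049)
331^8 = (331^4)^2 ≡ 131^2 = 17161 ≡ 377 (mod 1049)
331^16 = (331^8)^2 ≡ 377^2 = 142129 ≡ 514 (mod 1049)
331^30 = 331^16 · 331^8 · 331^4 · 331^2 ≡ 514 · 377 · 131 · 465 ≡ 29 (mod 1049).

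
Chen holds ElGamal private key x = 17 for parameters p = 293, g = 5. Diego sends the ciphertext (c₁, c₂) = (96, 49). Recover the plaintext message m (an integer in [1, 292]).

Shared mask s = c₁^x mod p = 96^17 mod 293.
96^1 ≡ 96 (mod 293)
96^2 = (96^1)^2 ≡ 96^2 = 9216 ≡ 133 (mod 293)
96^4 = (96^2)^2 ≡ 133^2 = 17689 ≡ 109 (mod 293)
96^8 = (96^4)^2 ≡ 109^2 = 11881 ≡ 161 (mod 293)
96^16 = (96^8)^2 ≡ 161^2 = 25921 ≡ 137 (mod 293)
96^17 = 96^16 · 96^1 ≡ 137 · 96 ≡ 260 (mod 293).
So s = 260; s⁻¹ ≡ 71 (mod 293).
m = c₂ · s⁻¹ mod 293 = 49 · 71 mod 293 = 256.

256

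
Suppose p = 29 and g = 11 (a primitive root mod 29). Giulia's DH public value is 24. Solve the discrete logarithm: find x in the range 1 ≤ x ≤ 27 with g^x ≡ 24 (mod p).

16

Try successive powers of 11 modulo 29:
11^1 ≡ 11
11^2 ≡ 5
11^3 ≡ 26
11^4 ≡ 25
11^5 ≡ 14
11^6 ≡ 9
11^7 ≡ 12
11^8 ≡ 16
11^9 ≡ 2
11^10 ≡ 22
11^11 ≡ 10
11^12 ≡ 23
11^13 ≡ 21
11^14 ≡ 28
11^15 ≡ 18
11^16 ≡ 24
Found: x = 16.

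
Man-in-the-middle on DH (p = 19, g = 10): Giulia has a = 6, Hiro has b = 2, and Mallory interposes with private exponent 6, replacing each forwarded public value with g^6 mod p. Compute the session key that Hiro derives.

7

Hiro receives Mallory's public value M = 10^6 mod 19 instead of the honest one.
10^1 ≡ 10 (mod 19)
10^2 = (10^1)^2 ≡ 10^2 = 100 ≡ 5 (mod 19)
10^4 = (10^2)^2 ≡ 5^2 = 25 ≡ 6 (mod 19)
10^6 = 10^4 · 10^2 ≡ 6 · 5 ≡ 11 (mod 19).
So M = 11. Hiro computes K = M^2 mod 19.
11^1 ≡ 11 (mod 19)
11^2 = (11^1)^2 ≡ 11^2 = 121 ≡ 7 (mod 19)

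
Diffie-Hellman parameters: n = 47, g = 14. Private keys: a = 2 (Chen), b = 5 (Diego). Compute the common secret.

9

Diego sends B = g^b mod n = 14^5 mod 47.
14^1 ≡ 14 (mod 47)
14^2 = (14^1)^2 ≡ 14^2 = 196 ≡ 8 (mod 47)
14^4 = (14^2)^2 ≡ 8^2 = 64 ≡ 17 (mod 47)
14^5 = 14^4 · 14^1 ≡ 17 · 14 ≡ 3 (mod 47).
So B = 3. Chen then computes K = B^a mod n = 3^2 mod 47.
3^1 ≡ 3 (mod 47)
3^2 = (3^1)^2 ≡ 3^2 = 9 ≡ 9 (mod 47)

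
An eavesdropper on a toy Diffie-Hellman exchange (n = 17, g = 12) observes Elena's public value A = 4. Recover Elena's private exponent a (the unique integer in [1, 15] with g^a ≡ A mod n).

Try successive powers of 12 modulo 17:
12^1 ≡ 12
12^2 ≡ 8
12^3 ≡ 11
12^4 ≡ 13
12^5 ≡ 3
12^6 ≡ 2
12^7 ≡ 7
12^8 ≡ 16
12^9 ≡ 5
12^10 ≡ 9
12^11 ≡ 6
12^12 ≡ 4
Found: a = 12.

12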